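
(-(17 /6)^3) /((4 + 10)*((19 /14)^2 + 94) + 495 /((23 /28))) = -790993 /67618260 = -0.01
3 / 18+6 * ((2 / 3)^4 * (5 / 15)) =91 / 162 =0.56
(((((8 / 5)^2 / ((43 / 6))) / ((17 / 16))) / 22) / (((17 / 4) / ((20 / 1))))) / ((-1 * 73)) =-49152 / 49894405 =-0.00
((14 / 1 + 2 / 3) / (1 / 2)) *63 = 1848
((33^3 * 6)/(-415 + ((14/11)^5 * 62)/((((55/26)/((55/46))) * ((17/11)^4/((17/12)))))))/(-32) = 402023661237/23026396304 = 17.46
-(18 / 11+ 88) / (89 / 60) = -59160 / 979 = -60.43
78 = 78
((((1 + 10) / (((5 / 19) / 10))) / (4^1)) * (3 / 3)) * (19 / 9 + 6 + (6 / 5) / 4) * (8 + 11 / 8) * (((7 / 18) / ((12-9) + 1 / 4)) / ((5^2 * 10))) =1107491 / 280800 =3.94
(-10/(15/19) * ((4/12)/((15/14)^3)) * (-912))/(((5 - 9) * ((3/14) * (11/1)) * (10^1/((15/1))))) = -55472704/111375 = -498.07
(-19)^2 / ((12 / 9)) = 1083 / 4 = 270.75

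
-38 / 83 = -0.46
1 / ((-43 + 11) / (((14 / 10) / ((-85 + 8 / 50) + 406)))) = -5 / 36704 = -0.00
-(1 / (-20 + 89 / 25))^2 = -625 / 168921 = -0.00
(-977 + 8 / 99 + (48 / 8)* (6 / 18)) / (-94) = 96517 / 9306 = 10.37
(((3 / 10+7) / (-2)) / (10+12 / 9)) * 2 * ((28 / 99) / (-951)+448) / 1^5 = -769761713 / 2667555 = -288.56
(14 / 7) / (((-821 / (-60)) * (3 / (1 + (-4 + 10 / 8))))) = -70 / 821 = -0.09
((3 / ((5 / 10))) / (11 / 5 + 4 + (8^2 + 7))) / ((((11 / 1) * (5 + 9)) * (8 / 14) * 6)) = 5 / 33968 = 0.00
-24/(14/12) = -144/7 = -20.57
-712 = -712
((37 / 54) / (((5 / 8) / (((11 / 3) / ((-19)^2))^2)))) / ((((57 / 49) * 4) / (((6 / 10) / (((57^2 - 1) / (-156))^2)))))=756613 / 22489911997200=0.00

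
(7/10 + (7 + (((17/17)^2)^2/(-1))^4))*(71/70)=6177/700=8.82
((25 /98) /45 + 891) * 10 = 3929335 /441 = 8910.06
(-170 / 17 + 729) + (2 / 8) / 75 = 215701 / 300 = 719.00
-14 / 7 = -2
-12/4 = -3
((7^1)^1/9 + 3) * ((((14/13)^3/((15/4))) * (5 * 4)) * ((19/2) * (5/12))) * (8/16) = 8863120/177957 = 49.80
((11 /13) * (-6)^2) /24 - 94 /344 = 1.00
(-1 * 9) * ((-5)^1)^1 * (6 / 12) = 45 / 2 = 22.50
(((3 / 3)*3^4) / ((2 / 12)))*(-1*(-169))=82134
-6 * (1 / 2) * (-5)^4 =-1875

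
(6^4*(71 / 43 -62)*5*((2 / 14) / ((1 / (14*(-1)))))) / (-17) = -33631200 / 731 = -46007.11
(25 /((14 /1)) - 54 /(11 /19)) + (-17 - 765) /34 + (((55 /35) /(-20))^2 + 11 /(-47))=-1162428843 /10133200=-114.71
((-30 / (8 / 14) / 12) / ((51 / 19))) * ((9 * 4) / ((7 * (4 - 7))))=95 / 34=2.79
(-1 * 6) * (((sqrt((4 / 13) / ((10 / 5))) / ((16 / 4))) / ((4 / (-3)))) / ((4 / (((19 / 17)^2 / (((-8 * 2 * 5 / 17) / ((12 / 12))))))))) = -3249 * sqrt(26) / 565760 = -0.03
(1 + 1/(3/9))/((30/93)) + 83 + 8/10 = 481/5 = 96.20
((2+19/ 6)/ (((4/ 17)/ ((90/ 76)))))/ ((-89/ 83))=-656115/ 27056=-24.25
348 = 348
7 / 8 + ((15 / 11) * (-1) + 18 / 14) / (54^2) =130973 / 149688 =0.87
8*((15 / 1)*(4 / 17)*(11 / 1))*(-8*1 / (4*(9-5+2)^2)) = -17.25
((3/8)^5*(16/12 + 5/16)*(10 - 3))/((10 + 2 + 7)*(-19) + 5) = -44793/186646528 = -0.00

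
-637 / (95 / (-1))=637 / 95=6.71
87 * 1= 87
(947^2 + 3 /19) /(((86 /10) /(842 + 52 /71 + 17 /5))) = 5118236043998 /58007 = 88234800.01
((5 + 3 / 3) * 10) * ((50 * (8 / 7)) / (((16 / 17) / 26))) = 663000 / 7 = 94714.29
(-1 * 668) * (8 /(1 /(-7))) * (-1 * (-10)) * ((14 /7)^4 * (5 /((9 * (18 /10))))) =149632000 /81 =1847308.64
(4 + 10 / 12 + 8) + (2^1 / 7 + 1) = 593 / 42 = 14.12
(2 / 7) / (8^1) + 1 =29 / 28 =1.04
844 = 844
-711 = -711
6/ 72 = 1/ 12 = 0.08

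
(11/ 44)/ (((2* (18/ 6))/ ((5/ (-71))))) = -5/ 1704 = -0.00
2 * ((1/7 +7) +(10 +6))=324/7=46.29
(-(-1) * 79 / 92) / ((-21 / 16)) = -316 / 483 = -0.65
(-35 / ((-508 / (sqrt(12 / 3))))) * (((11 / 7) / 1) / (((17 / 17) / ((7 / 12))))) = 385 / 3048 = 0.13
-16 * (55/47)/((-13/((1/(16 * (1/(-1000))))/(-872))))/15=1375/199797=0.01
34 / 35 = 0.97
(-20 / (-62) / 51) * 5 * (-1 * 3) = -50 / 527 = -0.09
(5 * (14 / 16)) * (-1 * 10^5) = -437500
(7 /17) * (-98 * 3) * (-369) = 759402 /17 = 44670.71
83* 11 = 913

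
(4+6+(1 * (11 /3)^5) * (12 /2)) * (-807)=-86863328 /27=-3217160.30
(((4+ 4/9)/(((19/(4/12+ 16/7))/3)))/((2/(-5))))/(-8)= 1375/2394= 0.57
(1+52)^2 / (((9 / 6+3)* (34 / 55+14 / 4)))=617980 / 4077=151.58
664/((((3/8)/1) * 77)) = 23.00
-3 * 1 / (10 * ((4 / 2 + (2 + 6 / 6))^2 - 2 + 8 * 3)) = -3 / 470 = -0.01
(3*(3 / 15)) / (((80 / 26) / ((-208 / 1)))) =-1014 / 25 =-40.56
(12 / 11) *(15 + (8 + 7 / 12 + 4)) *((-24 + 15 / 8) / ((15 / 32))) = -78116 / 55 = -1420.29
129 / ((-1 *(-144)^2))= -43 / 6912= -0.01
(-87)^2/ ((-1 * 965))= -7569/ 965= -7.84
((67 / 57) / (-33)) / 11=-67 / 20691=-0.00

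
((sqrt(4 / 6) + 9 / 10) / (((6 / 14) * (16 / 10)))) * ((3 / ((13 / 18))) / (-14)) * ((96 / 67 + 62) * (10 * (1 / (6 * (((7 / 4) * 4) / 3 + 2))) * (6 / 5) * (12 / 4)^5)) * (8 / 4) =-125479125 / 22646 - 23236875 * sqrt(6) / 11323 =-10567.70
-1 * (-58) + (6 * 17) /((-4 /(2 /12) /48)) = -146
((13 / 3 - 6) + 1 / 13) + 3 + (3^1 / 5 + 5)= 1367 / 195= 7.01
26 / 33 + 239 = 7913 / 33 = 239.79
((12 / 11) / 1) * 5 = 60 / 11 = 5.45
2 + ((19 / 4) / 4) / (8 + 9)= 563 / 272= 2.07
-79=-79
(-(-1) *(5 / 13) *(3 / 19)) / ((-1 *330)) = -1 / 5434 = -0.00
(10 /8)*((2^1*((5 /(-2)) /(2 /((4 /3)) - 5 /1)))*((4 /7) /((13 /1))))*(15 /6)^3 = 3125 /2548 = 1.23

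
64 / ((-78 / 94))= -3008 / 39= -77.13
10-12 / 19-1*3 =121 / 19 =6.37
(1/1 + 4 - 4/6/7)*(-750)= -25750/7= -3678.57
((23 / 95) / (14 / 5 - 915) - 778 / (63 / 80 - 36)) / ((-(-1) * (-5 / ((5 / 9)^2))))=-26967956845 / 19773590643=-1.36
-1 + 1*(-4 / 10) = -7 / 5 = -1.40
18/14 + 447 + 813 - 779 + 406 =6218/7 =888.29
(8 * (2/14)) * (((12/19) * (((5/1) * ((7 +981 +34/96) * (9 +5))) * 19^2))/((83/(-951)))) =-17144228580/83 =-206556970.84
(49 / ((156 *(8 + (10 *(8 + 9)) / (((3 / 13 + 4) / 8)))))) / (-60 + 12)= -539 / 27136512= -0.00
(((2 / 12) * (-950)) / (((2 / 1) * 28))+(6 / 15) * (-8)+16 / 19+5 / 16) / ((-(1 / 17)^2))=1408.23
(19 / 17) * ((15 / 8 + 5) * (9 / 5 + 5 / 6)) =16511 / 816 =20.23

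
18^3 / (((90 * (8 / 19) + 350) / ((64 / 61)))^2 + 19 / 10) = 10779402240 / 252644992933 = 0.04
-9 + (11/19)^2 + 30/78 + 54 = 45.72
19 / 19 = 1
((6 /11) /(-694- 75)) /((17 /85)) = -30 /8459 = -0.00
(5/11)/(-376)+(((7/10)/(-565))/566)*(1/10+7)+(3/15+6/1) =6.20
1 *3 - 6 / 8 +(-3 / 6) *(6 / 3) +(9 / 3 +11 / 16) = 79 / 16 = 4.94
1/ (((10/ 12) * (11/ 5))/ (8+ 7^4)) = 1314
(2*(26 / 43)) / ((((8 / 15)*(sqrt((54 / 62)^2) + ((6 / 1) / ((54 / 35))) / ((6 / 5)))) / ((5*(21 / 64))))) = 17137575 / 18942016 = 0.90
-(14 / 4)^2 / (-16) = 49 / 64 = 0.77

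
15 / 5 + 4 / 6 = 11 / 3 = 3.67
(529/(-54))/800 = -529/43200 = -0.01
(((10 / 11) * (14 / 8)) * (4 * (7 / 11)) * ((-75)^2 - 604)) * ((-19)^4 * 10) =3206274530900 / 121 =26498136619.01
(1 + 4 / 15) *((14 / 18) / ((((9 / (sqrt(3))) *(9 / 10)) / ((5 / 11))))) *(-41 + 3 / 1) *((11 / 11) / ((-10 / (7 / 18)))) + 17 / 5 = 17689 *sqrt(3) / 216513 + 17 / 5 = 3.54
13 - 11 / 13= 158 / 13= 12.15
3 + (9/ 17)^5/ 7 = 29876046/ 9938999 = 3.01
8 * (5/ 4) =10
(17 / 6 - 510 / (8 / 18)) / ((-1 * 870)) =1717 / 1305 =1.32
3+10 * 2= 23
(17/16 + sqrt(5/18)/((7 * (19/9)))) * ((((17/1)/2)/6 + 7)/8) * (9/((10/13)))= 11817 * sqrt(10)/85120 + 66963/5120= 13.52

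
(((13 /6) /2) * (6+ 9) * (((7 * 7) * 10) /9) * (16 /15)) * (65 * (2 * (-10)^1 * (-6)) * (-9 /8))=-8281000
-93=-93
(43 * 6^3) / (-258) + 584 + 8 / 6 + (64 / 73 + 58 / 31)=552.08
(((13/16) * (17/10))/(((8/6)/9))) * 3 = 17901/640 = 27.97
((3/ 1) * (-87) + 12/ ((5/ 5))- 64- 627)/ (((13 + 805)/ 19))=-21.83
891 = 891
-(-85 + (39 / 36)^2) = 12071 / 144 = 83.83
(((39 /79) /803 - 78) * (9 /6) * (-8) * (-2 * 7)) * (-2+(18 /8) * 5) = -7689265038 /63437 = -121211.04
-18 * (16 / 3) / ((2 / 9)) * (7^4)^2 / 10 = -1245197016 / 5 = -249039403.20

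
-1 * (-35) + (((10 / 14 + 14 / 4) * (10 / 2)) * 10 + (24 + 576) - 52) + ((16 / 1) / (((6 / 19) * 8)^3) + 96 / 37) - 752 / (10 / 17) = -4306334491 / 8951040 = -481.10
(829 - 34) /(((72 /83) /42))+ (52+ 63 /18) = 154187 /4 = 38546.75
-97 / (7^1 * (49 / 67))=-6499 / 343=-18.95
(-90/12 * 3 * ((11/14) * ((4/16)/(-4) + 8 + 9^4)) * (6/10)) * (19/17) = -593096229/7616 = -77875.03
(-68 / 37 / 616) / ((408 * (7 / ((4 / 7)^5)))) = -0.00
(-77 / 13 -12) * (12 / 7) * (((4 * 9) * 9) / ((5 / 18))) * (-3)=48918816 / 455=107513.88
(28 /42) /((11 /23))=46 /33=1.39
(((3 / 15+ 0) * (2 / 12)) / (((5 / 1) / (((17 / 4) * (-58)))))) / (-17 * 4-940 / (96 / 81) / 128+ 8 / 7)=883456 / 39273525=0.02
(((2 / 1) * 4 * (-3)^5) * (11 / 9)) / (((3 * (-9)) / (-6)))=-528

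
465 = 465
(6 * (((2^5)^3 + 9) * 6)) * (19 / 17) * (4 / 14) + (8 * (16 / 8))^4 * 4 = 76034072 / 119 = 638941.78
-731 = -731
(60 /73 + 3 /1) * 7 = 1953 /73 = 26.75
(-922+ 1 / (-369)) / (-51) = 340219 / 18819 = 18.08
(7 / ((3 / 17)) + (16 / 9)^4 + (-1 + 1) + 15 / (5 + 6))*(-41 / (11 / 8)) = -1207726832 / 793881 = -1521.29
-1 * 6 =-6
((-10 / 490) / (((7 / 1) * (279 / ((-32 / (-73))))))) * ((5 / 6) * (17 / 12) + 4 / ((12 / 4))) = -724 / 62872929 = -0.00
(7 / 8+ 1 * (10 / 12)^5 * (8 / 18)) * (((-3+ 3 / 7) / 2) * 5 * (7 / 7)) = -46085 / 6804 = -6.77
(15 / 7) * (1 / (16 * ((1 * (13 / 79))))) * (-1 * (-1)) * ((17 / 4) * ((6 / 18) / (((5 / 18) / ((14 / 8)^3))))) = 592263 / 26624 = 22.25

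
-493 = -493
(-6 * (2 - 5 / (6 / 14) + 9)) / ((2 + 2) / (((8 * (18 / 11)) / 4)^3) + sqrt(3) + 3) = 1694685888 / 911213641 - 544195584 * sqrt(3) / 911213641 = 0.83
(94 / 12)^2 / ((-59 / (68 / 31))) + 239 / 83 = 817280 / 1366263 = 0.60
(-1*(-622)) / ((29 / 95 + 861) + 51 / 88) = 5199920 / 7205357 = 0.72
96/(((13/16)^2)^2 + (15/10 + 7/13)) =81788928/2107997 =38.80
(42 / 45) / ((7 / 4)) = 8 / 15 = 0.53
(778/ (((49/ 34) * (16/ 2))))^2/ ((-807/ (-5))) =218658845/ 7750428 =28.21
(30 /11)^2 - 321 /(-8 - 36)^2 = 14079 /1936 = 7.27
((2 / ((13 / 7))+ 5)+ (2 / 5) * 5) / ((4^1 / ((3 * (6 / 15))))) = 63 / 26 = 2.42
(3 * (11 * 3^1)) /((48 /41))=84.56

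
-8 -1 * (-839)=831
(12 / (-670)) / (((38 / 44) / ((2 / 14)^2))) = -132 / 311885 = -0.00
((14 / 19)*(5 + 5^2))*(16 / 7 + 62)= 27000 / 19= 1421.05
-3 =-3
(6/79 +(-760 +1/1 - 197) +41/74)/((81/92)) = -256914278/236763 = -1085.11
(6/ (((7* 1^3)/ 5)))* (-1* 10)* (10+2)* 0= 0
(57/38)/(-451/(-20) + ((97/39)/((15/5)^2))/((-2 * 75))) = 157950/2374321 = 0.07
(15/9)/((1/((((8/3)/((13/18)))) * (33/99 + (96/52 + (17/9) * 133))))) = 2371840/1521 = 1559.40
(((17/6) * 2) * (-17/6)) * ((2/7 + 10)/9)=-1156/63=-18.35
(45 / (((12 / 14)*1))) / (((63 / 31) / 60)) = 1550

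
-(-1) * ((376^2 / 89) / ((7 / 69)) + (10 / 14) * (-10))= 9750494 / 623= 15650.87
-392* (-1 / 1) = 392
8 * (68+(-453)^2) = 1642216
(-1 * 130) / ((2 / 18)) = -1170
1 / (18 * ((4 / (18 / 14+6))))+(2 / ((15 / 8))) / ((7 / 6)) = 853 / 840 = 1.02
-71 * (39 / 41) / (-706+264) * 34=213 / 41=5.20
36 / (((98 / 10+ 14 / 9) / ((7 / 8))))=405 / 146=2.77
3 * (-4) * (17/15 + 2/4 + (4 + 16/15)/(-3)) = 2/3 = 0.67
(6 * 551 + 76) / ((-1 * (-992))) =1691 / 496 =3.41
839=839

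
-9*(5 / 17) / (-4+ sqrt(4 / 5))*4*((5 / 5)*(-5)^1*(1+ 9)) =-45000 / 323-4500*sqrt(5) / 323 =-170.47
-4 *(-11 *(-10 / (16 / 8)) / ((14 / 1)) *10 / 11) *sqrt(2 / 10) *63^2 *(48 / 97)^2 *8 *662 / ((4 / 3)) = -103777873920 *sqrt(5) / 9409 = -24663022.71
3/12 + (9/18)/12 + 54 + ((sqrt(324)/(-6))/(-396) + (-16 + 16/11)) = 10495/264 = 39.75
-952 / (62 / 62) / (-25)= 952 / 25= 38.08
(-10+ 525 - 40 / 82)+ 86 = 24621 / 41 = 600.51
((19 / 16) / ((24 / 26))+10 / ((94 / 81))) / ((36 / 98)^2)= 214574969 / 2923776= 73.39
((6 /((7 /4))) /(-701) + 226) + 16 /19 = 21148714 /93233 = 226.84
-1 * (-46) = 46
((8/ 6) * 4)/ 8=2/ 3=0.67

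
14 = 14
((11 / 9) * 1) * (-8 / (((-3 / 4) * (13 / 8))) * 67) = 188672 / 351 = 537.53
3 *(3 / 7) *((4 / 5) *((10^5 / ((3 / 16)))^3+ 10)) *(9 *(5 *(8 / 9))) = 131072000000000008640 / 21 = 6241523809523809935.24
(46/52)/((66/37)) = 851/1716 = 0.50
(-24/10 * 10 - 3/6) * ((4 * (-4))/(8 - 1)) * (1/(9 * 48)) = 7/54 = 0.13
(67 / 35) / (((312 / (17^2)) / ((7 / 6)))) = 19363 / 9360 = 2.07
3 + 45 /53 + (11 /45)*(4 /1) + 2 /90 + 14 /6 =1142 /159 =7.18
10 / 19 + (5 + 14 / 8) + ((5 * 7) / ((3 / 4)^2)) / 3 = 57491 / 2052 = 28.02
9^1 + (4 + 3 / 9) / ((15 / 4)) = 457 / 45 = 10.16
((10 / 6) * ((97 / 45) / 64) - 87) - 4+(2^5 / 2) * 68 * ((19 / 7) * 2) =70342375 / 12096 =5815.34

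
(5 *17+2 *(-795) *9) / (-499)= 14225 / 499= 28.51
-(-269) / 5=269 / 5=53.80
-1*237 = -237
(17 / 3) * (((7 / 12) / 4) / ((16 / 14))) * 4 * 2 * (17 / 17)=833 / 144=5.78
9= 9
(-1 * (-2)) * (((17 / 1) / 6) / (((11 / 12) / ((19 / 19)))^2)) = 816 / 121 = 6.74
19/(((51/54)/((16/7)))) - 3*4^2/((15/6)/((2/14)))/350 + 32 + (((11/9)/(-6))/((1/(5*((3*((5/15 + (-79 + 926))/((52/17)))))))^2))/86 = -13342825526509079/326884194000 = -40818.20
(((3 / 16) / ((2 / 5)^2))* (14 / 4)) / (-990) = -35 / 8448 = -0.00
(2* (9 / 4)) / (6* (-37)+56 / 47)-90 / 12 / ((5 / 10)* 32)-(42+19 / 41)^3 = -876259494557707 / 11444194208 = -76568.04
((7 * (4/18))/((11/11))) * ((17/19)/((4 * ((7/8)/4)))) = 272/171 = 1.59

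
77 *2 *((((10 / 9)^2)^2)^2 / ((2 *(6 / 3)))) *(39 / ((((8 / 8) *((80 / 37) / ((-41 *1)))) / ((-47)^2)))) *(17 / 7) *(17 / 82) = -1055556153437500 / 14348907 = -73563523.23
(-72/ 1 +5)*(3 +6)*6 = -3618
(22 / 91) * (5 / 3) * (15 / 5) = 110 / 91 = 1.21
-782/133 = -5.88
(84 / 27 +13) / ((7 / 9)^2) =1305 / 49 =26.63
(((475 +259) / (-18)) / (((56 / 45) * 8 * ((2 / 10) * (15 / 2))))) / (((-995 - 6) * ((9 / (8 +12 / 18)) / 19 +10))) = 34865 / 128506224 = 0.00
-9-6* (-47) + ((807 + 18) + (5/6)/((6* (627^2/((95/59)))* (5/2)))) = 24127278521/21973842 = 1098.00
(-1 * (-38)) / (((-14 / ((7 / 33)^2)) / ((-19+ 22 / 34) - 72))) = 68096 / 6171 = 11.03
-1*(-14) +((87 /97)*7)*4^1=3794 /97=39.11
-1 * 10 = -10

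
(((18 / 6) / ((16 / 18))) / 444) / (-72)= -1 / 9472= -0.00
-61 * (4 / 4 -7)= 366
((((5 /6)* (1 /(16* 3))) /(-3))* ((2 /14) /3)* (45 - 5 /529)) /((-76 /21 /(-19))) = -14875 /228528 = -0.07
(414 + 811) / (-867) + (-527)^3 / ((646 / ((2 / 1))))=-7464545608 / 16473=-453138.20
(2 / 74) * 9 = 9 / 37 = 0.24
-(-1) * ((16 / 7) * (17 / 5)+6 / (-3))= 202 / 35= 5.77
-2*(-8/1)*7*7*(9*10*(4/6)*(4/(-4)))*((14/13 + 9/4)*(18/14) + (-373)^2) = -85082781840/13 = -6544829372.31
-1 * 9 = -9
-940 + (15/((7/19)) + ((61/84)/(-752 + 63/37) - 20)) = -306243811/333132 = -919.29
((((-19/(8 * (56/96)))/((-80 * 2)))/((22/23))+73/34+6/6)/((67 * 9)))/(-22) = -2658767/11113724160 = -0.00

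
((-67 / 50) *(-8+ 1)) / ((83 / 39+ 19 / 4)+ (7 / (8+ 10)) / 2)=54873 / 41375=1.33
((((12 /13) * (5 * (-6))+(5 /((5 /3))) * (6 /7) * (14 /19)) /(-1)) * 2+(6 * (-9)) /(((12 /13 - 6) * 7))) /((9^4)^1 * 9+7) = 1010187 /1123186064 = 0.00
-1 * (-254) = 254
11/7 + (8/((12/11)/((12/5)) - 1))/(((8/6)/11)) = -836/7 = -119.43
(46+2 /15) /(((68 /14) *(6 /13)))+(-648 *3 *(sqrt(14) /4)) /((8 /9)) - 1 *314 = -2187 *sqrt(14) /4 - 224467 /765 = -2339.17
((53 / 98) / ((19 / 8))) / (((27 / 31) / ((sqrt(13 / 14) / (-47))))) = -0.01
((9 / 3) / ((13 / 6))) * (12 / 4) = 54 / 13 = 4.15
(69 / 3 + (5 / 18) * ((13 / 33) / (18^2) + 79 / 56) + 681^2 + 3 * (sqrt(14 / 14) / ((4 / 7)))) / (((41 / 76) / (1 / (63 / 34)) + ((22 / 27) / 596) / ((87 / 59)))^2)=29210255755118028105192156 / 63049747265980111637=463289.02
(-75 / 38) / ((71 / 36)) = -1350 / 1349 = -1.00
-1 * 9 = -9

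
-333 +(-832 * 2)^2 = 2768563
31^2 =961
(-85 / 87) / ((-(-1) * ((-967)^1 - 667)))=85 / 142158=0.00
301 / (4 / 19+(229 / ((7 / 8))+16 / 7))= 5719 / 5020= 1.14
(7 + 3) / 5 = 2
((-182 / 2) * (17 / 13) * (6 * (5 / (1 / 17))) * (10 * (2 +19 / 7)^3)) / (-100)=31157379 / 49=635864.88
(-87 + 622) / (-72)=-535 / 72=-7.43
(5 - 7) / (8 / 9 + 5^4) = -18 / 5633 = -0.00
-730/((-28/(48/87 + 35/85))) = 173375/6902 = 25.12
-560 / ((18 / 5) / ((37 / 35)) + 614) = -5180 / 5711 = -0.91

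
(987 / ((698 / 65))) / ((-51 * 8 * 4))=-21385 / 379712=-0.06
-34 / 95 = -0.36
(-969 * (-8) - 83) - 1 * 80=7589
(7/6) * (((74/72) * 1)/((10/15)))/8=0.22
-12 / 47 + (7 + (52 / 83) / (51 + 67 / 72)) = 98552797 / 14585839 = 6.76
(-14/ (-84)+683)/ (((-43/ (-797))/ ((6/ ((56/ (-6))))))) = -9800709/ 1204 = -8140.12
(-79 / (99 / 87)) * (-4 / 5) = 9164 / 165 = 55.54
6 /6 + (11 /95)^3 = 858706 /857375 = 1.00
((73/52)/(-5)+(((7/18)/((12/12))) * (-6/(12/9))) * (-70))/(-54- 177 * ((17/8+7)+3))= -63554/1144065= -0.06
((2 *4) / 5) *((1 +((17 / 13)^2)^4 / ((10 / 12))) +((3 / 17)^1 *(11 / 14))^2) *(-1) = -5212563471010978 / 288789068502025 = -18.05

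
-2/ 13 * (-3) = 6/ 13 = 0.46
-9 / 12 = -3 / 4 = -0.75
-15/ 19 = -0.79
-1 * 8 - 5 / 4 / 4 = -133 / 16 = -8.31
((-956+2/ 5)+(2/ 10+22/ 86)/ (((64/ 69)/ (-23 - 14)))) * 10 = -6699625/ 688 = -9737.83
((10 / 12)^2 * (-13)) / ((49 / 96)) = -2600 / 147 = -17.69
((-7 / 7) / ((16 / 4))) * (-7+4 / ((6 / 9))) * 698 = 349 / 2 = 174.50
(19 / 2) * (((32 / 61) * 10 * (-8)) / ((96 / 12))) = -3040 / 61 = -49.84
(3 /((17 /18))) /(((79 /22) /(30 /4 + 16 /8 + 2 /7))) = 81378 /9401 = 8.66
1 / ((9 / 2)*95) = 2 / 855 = 0.00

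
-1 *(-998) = 998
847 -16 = 831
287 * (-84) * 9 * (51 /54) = -204918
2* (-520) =-1040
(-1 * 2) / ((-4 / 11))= 11 / 2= 5.50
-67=-67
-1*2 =-2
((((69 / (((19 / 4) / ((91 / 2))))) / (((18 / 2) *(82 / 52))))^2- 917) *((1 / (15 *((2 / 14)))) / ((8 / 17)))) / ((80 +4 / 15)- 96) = -813604918637 / 10311442272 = -78.90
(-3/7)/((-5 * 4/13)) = 39/140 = 0.28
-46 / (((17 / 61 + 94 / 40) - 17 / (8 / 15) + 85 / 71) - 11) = 7969040 / 6764871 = 1.18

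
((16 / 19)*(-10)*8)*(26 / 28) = -62.56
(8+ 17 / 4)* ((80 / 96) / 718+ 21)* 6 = 4433177 / 2872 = 1543.59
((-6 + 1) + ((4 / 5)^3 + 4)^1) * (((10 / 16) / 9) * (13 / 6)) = -793 / 10800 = -0.07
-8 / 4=-2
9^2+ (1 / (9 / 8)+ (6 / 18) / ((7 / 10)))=5189 / 63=82.37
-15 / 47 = -0.32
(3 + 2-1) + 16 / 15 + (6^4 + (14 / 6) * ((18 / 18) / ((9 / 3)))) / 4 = 59267 / 180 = 329.26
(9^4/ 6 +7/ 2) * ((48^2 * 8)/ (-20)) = -5054976/ 5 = -1010995.20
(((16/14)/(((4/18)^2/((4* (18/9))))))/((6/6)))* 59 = 76464/7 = 10923.43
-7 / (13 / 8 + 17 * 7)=-56 / 965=-0.06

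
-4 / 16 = -1 / 4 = -0.25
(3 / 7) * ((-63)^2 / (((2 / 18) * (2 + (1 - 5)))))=-15309 / 2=-7654.50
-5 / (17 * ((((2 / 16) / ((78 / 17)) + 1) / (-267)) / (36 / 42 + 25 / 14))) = 15411240 / 76279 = 202.04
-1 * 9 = -9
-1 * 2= -2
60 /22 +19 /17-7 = -590 /187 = -3.16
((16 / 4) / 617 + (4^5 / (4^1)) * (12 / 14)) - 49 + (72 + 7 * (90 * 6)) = 17372897 / 4319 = 4022.44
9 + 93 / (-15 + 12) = -22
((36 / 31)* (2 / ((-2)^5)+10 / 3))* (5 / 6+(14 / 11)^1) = 8.00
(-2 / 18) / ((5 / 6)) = -2 / 15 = -0.13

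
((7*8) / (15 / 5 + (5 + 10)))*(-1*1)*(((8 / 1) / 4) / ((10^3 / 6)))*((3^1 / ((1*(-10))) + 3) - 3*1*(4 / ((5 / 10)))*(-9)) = -5103 / 625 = -8.16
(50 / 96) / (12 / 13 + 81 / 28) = 2275 / 16668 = 0.14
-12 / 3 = -4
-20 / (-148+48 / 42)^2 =-245 / 264196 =-0.00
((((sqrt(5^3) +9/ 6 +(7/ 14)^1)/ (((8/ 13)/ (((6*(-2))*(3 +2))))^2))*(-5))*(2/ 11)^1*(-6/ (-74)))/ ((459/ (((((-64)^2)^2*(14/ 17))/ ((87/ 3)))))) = -12404654080000*sqrt(5)/ 3411067 - 4961861632000/ 3411067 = -9586299.94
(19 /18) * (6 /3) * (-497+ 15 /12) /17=-61.56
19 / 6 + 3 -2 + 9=79 / 6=13.17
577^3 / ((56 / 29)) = 5570900957 / 56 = 99480374.23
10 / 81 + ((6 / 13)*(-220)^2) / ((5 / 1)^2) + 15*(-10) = 783076 / 1053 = 743.66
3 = 3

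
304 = 304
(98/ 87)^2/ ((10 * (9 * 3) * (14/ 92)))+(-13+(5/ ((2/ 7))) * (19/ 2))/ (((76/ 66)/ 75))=1550276969137/ 155315880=9981.45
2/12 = 0.17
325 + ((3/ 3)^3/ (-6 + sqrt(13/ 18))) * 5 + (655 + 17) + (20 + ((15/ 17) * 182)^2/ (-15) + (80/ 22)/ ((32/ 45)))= -1127182989/ 1614932 - 3 * sqrt(26)/ 127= -698.10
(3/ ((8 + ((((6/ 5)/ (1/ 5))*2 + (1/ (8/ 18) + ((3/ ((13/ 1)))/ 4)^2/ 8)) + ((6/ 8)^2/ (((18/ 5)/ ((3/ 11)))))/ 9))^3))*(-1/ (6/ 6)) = -1091322469624578048/ 4009807024999455849317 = -0.00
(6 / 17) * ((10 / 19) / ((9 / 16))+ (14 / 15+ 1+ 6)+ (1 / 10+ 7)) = 27307 / 4845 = 5.64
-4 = -4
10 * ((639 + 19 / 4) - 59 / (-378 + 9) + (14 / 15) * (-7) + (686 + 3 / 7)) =68387773 / 5166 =13238.05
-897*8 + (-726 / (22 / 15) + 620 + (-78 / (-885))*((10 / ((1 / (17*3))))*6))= -400097 / 59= -6781.31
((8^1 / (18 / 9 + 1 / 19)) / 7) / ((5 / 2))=304 / 1365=0.22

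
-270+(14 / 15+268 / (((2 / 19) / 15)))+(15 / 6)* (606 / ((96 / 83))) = 18830773 / 480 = 39230.78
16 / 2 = 8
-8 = -8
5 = 5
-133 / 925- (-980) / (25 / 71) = 2574327 / 925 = 2783.06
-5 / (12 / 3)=-1.25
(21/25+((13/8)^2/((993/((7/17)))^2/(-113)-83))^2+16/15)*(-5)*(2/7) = -47718668754412578079547/17519091651460508712960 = -2.72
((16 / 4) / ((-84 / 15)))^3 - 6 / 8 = -1529 / 1372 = -1.11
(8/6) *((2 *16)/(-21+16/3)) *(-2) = 256/47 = 5.45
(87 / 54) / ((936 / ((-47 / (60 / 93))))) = -42253 / 336960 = -0.13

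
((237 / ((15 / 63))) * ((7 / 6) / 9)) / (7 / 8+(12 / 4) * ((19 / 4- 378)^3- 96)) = -123872 / 149758932705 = -0.00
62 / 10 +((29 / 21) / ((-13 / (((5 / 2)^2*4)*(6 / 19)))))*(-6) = 97099 / 8645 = 11.23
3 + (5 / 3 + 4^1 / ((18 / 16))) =74 / 9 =8.22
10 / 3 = 3.33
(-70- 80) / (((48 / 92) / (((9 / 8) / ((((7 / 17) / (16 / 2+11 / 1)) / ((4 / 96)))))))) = -557175 / 896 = -621.85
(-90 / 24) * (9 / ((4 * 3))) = -45 / 16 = -2.81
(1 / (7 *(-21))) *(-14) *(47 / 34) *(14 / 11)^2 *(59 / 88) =19411 / 135762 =0.14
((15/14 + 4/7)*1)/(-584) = -23/8176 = -0.00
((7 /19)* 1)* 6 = 42 /19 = 2.21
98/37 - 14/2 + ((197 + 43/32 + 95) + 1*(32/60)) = 5141977/17760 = 289.53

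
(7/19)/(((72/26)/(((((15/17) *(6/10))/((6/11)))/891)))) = 91/627912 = 0.00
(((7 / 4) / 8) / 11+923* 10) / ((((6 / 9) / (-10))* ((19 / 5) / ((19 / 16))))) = -243672525 / 5632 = -43265.72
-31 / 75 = -0.41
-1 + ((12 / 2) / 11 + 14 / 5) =129 / 55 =2.35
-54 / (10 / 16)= -432 / 5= -86.40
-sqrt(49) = -7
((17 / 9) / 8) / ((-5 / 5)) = -17 / 72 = -0.24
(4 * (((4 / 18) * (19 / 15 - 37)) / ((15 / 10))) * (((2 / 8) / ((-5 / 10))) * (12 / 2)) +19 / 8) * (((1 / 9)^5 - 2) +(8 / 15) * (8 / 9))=-32064646441 / 318864600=-100.56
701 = 701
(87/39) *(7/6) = 203/78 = 2.60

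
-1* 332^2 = -110224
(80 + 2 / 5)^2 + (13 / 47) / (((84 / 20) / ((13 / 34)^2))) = 184385913713 / 28524300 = 6464.17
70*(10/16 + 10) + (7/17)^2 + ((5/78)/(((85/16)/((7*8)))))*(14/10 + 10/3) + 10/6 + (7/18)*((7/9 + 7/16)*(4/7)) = 9118002797/12172680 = 749.05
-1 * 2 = -2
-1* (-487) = 487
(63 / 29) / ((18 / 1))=7 / 58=0.12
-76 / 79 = -0.96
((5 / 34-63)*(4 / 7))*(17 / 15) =-4274 / 105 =-40.70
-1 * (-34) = 34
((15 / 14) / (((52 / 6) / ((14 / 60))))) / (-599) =-3 / 62296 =-0.00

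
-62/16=-31/8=-3.88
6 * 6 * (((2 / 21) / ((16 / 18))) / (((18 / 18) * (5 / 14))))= 10.80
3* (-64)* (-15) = 2880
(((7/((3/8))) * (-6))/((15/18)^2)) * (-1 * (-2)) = -8064/25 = -322.56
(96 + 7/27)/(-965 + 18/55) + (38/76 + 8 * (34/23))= 805674143/65896794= 12.23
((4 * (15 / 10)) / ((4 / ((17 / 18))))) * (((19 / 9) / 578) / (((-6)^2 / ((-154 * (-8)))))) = 1463 / 8262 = 0.18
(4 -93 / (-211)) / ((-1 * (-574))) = 937 / 121114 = 0.01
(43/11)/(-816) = -43/8976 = -0.00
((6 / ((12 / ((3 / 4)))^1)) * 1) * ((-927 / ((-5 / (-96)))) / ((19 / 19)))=-33372 / 5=-6674.40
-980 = -980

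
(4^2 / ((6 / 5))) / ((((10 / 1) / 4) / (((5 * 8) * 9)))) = 1920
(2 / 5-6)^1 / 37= -28 / 185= -0.15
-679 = -679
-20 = -20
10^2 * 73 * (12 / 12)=7300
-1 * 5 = -5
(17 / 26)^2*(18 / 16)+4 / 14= 29023 / 37856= 0.77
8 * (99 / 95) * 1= 792 / 95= 8.34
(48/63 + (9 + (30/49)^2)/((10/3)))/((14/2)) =257461/504210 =0.51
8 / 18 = 4 / 9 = 0.44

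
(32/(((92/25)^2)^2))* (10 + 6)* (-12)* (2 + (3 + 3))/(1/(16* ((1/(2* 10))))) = -60000000/279841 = -214.41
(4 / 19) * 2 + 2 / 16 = 83 / 152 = 0.55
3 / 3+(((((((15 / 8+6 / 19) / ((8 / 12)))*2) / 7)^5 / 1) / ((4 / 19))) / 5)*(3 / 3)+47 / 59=210862050864098461 / 84690860620513280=2.49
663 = 663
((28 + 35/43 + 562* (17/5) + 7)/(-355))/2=-209261/76325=-2.74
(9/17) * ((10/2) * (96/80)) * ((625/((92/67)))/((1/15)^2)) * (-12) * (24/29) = -36632250000/11339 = -3230642.03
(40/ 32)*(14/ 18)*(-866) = -841.94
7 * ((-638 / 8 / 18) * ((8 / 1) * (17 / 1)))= -37961 / 9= -4217.89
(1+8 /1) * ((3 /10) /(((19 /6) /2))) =162 /95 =1.71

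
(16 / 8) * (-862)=-1724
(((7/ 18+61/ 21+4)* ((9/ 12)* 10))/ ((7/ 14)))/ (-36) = -4595/ 1512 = -3.04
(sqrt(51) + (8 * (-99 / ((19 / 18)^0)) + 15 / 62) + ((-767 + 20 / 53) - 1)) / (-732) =5124125 / 2405352 - sqrt(51) / 732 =2.12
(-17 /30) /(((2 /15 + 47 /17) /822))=-118779 /739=-160.73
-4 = -4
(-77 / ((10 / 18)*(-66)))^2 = 441 / 100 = 4.41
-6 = -6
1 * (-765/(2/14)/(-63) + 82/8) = 381/4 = 95.25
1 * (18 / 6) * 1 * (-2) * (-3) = 18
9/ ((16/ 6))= 27/ 8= 3.38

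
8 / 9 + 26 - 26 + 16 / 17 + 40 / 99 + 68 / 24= 17057 / 3366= 5.07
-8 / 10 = -0.80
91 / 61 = 1.49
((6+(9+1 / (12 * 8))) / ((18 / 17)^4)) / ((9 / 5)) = 601768805 / 90699264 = 6.63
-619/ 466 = -1.33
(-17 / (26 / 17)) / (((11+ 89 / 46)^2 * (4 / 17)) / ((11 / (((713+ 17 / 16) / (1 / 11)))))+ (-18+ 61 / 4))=-1223048 / 3092730537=-0.00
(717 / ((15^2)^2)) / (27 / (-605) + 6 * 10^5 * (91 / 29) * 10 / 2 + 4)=838651 / 557432109214875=0.00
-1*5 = -5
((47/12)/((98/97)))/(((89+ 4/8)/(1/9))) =4559/947268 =0.00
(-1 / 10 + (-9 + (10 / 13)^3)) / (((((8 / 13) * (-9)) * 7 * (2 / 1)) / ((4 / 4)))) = 21103 / 189280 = 0.11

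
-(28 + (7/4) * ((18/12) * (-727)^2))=-11099333/8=-1387416.62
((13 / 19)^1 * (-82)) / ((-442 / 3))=123 / 323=0.38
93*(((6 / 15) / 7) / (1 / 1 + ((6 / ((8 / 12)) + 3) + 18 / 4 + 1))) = 372 / 1295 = 0.29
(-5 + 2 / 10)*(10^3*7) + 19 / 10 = -335981 / 10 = -33598.10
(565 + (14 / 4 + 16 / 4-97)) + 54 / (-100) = 11874 / 25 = 474.96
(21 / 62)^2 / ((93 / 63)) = 9261 / 119164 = 0.08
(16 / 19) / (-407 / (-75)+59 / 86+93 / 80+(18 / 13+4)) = 10732800 / 161352047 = 0.07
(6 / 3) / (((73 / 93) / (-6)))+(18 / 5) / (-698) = -1948077 / 127385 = -15.29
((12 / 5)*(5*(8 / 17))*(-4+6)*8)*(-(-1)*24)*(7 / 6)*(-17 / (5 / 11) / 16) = -29568 / 5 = -5913.60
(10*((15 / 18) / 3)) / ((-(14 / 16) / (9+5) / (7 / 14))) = -200 / 9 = -22.22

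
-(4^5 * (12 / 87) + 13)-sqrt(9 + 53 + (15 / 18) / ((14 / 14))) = -4473 / 29-sqrt(2262) / 6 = -162.17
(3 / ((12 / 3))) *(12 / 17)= 9 / 17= 0.53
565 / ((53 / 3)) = 1695 / 53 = 31.98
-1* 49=-49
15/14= 1.07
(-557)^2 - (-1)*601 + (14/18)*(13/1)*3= 310880.33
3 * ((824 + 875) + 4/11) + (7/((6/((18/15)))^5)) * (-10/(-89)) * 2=3119394683/611875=5098.09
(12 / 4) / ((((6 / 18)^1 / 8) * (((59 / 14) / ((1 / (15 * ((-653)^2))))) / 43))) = 14448 / 125790655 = 0.00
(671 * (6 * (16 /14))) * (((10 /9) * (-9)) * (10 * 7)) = -3220800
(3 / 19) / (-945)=-1 / 5985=-0.00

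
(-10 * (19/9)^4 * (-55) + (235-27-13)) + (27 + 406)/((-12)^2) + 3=1167925705/104976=11125.64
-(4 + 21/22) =-109/22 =-4.95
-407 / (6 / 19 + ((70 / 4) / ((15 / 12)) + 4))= -7733 / 348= -22.22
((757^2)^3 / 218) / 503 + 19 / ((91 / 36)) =17124451479704738395 / 9978514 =1716132430109.81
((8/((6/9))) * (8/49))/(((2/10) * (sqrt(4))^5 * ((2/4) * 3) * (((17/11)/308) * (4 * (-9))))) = -1210/1071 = -1.13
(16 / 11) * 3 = 48 / 11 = 4.36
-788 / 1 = -788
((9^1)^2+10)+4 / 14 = 639 / 7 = 91.29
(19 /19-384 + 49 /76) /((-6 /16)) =58118 /57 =1019.61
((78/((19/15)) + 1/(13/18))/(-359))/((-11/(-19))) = -15552/51337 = -0.30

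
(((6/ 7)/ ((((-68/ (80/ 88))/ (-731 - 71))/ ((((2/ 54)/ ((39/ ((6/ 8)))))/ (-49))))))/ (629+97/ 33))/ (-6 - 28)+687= 221545364454781/ 322482335448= 687.00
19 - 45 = -26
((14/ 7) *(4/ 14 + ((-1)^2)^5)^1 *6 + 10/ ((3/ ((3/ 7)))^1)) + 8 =174/ 7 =24.86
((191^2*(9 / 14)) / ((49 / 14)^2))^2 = 431199728964 / 117649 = 3665137.22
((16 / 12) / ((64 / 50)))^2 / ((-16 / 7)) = -4375 / 9216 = -0.47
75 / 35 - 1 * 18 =-111 / 7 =-15.86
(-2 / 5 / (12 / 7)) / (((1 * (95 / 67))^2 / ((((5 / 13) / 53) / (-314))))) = 31423 / 11715135900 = 0.00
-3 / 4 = -0.75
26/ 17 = 1.53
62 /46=31 /23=1.35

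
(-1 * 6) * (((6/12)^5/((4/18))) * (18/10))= -243/160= -1.52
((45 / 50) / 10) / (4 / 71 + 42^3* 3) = 639 / 1578074800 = 0.00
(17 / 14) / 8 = 0.15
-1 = -1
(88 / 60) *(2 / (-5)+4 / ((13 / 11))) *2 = 8536 / 975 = 8.75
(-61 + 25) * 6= -216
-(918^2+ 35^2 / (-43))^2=-1313040956112649 / 1849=-710135725317.82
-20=-20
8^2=64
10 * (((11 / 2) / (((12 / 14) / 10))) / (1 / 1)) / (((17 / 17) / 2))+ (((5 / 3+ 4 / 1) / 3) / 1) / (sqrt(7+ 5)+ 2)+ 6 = 17 * sqrt(3) / 36+ 46399 / 36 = 1289.68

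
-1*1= -1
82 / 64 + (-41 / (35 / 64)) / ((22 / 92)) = -3846743 / 12320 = -312.24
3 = 3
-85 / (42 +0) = -85 / 42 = -2.02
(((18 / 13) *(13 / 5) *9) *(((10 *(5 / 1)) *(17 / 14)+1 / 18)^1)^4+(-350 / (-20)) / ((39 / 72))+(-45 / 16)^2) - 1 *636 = 441872356.06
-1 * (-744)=744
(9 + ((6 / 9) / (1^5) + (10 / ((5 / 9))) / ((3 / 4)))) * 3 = 101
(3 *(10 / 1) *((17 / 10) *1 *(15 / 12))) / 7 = 255 / 28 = 9.11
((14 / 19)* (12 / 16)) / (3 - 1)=21 / 76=0.28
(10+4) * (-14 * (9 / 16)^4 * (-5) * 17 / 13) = 27326565 / 212992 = 128.30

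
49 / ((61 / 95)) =4655 / 61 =76.31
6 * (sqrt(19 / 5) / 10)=3 * sqrt(95) / 25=1.17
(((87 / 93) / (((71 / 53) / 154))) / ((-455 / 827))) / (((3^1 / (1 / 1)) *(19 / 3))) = -27964178 / 2718235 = -10.29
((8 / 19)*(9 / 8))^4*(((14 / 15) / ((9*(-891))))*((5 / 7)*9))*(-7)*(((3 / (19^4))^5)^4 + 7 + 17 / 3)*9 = 86036894748108519953798627743919041153246882588200097960816380532512174788792286193396380587537355477356094 / 2862168285648165662254917400639747678999701959610718338203542810757280015714104585981289029518611531884887931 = 0.03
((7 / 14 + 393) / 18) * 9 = 787 / 4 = 196.75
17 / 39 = 0.44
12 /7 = 1.71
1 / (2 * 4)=1 / 8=0.12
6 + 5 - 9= 2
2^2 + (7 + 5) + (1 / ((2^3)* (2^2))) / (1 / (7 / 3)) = 1543 / 96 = 16.07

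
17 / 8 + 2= 33 / 8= 4.12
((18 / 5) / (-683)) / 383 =-18 / 1307945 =-0.00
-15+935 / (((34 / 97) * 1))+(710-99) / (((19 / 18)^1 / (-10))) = -119165 / 38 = -3135.92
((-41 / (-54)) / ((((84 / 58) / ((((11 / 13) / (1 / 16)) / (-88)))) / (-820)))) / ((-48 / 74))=-9018565 / 88452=-101.96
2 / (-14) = -1 / 7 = -0.14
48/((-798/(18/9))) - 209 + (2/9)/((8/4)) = -250184/1197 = -209.01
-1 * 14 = -14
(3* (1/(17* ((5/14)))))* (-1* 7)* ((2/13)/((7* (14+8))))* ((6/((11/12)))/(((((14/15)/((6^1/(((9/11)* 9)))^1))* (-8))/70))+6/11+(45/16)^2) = 2456769/17114240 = 0.14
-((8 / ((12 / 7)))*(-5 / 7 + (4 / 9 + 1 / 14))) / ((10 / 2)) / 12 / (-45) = -1 / 2916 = -0.00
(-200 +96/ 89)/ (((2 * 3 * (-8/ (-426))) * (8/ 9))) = -1414107/ 712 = -1986.11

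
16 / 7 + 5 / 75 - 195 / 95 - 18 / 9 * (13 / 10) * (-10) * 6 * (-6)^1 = -1866722 / 1995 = -935.70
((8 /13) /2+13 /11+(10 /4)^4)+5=104223 /2288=45.55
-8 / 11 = -0.73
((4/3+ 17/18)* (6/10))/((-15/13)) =-533/450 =-1.18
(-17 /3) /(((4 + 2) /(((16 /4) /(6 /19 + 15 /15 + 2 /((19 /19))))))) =-646 /567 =-1.14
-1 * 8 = -8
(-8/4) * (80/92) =-40/23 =-1.74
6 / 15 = 2 / 5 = 0.40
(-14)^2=196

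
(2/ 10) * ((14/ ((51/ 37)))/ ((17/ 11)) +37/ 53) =1.45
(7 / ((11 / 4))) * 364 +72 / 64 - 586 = 30067 / 88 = 341.67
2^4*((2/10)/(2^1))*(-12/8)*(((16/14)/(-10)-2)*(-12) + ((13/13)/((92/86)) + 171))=-473.53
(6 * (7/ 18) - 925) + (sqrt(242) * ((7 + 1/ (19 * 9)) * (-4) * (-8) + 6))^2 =374919844952/ 29241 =12821717.62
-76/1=-76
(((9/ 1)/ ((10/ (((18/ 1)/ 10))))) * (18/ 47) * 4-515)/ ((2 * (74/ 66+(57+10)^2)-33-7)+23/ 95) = -0.06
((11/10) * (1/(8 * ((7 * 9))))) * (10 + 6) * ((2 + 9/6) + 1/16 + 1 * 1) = 803/5040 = 0.16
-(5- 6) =1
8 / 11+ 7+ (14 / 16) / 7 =691 / 88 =7.85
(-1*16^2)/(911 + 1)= -16/57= -0.28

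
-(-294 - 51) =345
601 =601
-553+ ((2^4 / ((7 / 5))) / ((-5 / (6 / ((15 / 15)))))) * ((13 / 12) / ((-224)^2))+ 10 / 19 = -460860535 / 834176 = -552.47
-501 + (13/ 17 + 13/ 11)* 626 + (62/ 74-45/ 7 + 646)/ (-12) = 193002587/ 290598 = 664.16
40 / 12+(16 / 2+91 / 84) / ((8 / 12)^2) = 1141 / 48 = 23.77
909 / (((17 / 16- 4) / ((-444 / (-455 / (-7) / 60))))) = 77490432 / 611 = 126825.58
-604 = -604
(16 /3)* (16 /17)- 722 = -36566 /51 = -716.98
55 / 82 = 0.67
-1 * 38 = -38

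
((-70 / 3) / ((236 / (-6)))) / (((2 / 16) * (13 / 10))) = 2800 / 767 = 3.65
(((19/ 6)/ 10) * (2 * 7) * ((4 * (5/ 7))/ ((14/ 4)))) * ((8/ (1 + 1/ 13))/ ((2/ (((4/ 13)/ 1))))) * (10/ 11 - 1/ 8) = 1748/ 539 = 3.24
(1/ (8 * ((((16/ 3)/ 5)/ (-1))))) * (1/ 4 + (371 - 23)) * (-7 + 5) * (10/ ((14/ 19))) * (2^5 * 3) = 850725/ 8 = 106340.62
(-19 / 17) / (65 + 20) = -19 / 1445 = -0.01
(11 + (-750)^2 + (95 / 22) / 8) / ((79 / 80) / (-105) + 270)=51976066275 / 24947131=2083.45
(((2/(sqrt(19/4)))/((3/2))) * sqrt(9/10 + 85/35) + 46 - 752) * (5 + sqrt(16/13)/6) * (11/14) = 11 * (-704235 + 2 * sqrt(309890)) * (2 * sqrt(13) + 195)/544635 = -2871.59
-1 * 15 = -15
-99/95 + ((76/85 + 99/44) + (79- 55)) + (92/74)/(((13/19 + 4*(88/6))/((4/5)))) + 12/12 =257980753/9512996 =27.12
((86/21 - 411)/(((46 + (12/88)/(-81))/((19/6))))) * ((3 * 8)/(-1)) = 128585160/191261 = 672.30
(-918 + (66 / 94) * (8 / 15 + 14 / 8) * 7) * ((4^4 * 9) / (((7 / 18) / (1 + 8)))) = -79536442752 / 1645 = -48350421.13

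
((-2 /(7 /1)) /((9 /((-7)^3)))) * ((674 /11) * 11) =66052 /9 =7339.11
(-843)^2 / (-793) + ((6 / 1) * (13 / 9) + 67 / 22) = -46289845 / 52338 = -884.44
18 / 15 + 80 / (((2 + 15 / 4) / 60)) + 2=96368 / 115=837.98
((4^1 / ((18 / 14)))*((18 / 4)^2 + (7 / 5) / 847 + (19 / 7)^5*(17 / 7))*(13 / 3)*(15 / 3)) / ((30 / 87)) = 40577479908277 / 549084690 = 73900.22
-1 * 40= -40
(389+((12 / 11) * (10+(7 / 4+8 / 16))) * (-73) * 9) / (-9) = 92300 / 99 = 932.32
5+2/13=5.15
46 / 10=23 / 5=4.60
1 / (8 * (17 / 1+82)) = 1 / 792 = 0.00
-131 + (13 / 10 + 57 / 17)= -21479 / 170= -126.35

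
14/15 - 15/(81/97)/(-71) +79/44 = 1257539/421740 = 2.98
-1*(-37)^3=50653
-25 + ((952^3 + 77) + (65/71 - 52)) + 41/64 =3920569605023/4544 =862801409.56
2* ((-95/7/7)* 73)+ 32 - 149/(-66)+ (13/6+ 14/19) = -7554790/30723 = -245.90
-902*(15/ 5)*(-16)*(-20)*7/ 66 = -91840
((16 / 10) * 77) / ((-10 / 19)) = -5852 / 25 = -234.08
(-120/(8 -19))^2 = 14400/121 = 119.01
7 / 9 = 0.78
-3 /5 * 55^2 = -1815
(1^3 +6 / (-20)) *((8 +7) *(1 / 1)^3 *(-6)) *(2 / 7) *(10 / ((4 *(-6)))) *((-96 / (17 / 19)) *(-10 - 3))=177840 / 17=10461.18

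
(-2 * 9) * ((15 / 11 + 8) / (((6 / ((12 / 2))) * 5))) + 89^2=433801 / 55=7887.29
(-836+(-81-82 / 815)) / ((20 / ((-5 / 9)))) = 747437 / 29340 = 25.48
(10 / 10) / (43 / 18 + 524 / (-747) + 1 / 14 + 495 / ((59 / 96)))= 308511 / 249024703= 0.00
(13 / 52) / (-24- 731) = -1 / 3020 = -0.00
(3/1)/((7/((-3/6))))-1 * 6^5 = -108867/14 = -7776.21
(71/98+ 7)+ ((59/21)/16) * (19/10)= 189527/23520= 8.06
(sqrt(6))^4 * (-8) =-288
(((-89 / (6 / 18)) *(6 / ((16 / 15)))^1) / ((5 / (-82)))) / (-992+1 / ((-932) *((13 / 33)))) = -298426167 / 12019105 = -24.83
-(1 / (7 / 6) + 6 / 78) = -85 / 91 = -0.93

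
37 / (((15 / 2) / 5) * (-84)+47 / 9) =-333 / 1087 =-0.31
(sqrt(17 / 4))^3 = 17 * sqrt(17) / 8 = 8.76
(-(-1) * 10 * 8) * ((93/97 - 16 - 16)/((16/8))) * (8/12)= -240880/291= -827.77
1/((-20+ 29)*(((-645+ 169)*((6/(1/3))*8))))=-1/616896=-0.00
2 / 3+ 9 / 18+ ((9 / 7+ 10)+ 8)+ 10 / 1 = 1279 / 42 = 30.45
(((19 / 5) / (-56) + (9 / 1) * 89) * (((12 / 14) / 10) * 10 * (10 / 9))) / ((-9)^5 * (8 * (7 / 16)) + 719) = -224261 / 60550035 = -0.00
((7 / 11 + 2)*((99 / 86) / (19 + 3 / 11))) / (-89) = -2871 / 1622648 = -0.00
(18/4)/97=9/194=0.05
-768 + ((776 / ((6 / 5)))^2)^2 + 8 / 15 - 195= 70823424410201 / 405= 174872652864.69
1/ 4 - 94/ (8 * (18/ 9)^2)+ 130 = 2037/ 16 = 127.31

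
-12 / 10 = -6 / 5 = -1.20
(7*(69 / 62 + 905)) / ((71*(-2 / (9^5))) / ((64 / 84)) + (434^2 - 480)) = 30961595196 / 917094884977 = 0.03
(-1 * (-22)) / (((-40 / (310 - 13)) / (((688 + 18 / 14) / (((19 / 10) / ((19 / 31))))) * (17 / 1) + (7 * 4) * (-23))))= -1111600017 / 2170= -512258.07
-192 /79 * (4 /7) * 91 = -9984 /79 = -126.38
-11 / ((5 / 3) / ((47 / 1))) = -1551 / 5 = -310.20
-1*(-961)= 961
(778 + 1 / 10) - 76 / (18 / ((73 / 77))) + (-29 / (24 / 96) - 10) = 4491313 / 6930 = 648.10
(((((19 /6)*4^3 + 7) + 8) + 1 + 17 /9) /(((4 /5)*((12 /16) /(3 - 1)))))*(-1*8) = -158800 /27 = -5881.48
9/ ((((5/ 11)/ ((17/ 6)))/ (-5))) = -561/ 2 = -280.50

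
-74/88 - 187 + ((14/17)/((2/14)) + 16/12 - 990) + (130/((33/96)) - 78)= -1953539/2244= -870.56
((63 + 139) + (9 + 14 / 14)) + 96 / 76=4052 / 19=213.26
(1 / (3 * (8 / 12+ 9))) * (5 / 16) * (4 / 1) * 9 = 45 / 116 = 0.39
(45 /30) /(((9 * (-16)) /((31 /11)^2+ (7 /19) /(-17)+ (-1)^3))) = -270473 /3751968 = -0.07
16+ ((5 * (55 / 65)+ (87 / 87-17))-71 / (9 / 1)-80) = -9788 / 117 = -83.66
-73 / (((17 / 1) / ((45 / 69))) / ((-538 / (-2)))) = -294555 / 391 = -753.34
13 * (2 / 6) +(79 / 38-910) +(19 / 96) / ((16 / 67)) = -8782039 / 9728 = -902.76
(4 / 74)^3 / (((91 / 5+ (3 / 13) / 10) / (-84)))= -87360 / 119996957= -0.00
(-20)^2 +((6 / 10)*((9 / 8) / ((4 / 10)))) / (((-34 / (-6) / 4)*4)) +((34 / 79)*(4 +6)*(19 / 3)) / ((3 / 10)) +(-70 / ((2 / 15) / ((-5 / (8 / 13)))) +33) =926305277 / 193392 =4789.78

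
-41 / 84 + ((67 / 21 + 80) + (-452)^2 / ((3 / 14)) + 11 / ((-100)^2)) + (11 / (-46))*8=4605402377813 / 4830000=953499.46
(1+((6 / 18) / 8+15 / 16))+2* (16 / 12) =223 / 48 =4.65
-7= -7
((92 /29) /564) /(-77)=-0.00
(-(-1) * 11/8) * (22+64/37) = 4829/148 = 32.63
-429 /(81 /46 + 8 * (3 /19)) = -124982 /881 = -141.86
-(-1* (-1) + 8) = -9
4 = 4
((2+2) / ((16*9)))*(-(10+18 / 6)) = -13 / 36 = -0.36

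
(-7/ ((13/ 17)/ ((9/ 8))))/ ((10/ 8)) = -8.24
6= 6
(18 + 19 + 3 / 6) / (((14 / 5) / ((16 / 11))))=1500 / 77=19.48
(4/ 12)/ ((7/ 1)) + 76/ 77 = 239/ 231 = 1.03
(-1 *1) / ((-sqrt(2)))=sqrt(2) / 2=0.71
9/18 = 1/2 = 0.50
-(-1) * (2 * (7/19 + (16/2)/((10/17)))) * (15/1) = 7962/19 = 419.05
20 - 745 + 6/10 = -3622/5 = -724.40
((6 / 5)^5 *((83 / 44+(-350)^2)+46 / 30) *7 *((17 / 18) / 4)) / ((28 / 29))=521805.77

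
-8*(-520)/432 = 260/27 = 9.63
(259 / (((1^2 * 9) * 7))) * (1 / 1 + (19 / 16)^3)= 405335 / 36864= 11.00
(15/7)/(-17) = -15/119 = -0.13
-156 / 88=-39 / 22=-1.77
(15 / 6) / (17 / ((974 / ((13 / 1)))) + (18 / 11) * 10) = 26785 / 177751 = 0.15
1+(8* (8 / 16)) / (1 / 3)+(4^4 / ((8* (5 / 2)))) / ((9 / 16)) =1609 / 45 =35.76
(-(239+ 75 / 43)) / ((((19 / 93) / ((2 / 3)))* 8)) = -80228 / 817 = -98.20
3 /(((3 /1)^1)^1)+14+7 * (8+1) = 78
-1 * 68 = -68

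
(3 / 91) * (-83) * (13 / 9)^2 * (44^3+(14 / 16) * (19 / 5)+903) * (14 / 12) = -1238552809 / 2160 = -573404.08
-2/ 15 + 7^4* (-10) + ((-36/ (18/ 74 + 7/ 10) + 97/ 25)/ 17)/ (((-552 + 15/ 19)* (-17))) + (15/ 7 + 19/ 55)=-48817402995158711/ 2033410712025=-24007.65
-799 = -799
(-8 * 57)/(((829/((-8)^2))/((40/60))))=-19456/829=-23.47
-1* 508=-508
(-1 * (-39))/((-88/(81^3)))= -20726199/88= -235524.99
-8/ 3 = -2.67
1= 1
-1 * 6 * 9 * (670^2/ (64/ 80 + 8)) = -30300750/ 11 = -2754613.64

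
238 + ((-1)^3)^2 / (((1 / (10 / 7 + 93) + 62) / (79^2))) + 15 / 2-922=-47207515 / 81978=-575.86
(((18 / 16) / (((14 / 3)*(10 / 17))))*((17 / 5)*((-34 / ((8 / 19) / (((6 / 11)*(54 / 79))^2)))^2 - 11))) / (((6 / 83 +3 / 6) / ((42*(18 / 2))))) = 1146825495917206953399 / 10835094582499000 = 105843.61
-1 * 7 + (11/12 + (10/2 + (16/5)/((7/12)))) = 1849/420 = 4.40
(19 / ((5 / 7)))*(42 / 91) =12.28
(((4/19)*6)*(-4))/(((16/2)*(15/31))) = -124/95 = -1.31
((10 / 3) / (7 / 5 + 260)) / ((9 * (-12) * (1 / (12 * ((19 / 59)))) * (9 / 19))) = -18050 / 18738459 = -0.00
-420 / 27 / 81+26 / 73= 8734 / 53217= 0.16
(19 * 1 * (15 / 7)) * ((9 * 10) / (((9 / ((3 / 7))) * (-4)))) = -4275 / 98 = -43.62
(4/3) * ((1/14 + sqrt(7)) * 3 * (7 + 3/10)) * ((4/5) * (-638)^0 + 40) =14892/175 + 29784 * sqrt(7)/25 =3237.14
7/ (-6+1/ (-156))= -1092/ 937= -1.17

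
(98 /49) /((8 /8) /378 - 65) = -756 /24569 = -0.03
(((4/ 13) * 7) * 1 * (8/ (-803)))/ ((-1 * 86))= 0.00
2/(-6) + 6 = 5.67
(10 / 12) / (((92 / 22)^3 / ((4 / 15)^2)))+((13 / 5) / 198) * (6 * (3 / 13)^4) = 8207204 / 7939077003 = 0.00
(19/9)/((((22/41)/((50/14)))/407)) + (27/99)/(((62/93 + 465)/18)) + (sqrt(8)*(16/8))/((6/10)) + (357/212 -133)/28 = 20*sqrt(2)/3 + 4691142672071/820966608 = 5723.60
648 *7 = 4536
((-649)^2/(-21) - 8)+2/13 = -5477755/273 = -20065.04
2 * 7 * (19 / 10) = 133 / 5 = 26.60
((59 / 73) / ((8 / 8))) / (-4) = -0.20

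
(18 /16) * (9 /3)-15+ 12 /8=-81 /8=-10.12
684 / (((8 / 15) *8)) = 2565 / 16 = 160.31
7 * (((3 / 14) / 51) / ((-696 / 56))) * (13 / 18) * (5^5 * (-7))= 1990625 / 53244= 37.39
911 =911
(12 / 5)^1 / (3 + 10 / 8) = 48 / 85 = 0.56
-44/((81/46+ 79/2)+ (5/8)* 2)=-4048/3911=-1.04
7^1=7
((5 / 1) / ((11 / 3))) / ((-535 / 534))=-1602 / 1177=-1.36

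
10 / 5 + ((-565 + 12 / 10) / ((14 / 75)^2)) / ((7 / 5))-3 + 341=-15390395 / 1372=-11217.49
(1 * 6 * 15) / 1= 90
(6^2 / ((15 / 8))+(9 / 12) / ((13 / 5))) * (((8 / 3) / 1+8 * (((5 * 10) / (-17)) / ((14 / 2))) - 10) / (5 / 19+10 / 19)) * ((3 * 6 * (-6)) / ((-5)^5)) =-1102710942 / 120859375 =-9.12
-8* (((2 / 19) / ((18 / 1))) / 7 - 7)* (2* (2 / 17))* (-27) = -804288 / 2261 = -355.72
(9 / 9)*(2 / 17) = 2 / 17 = 0.12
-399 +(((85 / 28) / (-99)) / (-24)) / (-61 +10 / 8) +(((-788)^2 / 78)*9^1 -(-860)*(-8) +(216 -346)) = 3319558608647 / 51675624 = 64238.38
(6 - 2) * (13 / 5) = 52 / 5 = 10.40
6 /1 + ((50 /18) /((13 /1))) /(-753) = 528581 /88101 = 6.00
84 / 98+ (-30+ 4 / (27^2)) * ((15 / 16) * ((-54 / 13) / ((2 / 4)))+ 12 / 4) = 491537 / 3402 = 144.48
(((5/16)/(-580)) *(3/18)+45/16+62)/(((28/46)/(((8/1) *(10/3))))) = 83001365/29232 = 2839.40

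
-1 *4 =-4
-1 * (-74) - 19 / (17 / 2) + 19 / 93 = 113783 / 1581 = 71.97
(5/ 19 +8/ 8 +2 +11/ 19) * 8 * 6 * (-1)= -3504/ 19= -184.42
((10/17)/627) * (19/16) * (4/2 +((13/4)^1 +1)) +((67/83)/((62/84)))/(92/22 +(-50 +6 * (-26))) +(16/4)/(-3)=-3793487413/2848413920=-1.33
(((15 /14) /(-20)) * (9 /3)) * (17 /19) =-153 /1064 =-0.14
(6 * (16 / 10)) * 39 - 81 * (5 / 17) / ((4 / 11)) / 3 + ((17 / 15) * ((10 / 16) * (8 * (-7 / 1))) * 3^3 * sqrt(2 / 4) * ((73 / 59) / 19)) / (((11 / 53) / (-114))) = 119871 / 340 + 12431097 * sqrt(2) / 649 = 27440.74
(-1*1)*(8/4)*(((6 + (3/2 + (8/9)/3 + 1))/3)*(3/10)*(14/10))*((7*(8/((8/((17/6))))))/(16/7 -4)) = 110789/3888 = 28.50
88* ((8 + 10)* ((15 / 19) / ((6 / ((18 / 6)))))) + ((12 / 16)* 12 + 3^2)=12222 / 19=643.26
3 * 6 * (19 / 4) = 171 / 2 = 85.50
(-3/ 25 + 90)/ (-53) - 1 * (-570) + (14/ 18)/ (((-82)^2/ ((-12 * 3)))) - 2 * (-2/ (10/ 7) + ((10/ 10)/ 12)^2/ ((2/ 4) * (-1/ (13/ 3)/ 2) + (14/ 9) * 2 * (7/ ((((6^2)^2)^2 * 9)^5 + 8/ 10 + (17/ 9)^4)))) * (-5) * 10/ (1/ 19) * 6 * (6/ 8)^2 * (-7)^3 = 1543195251983938076069795056463972020663629568654038641/ 461398505352184297508264326342201103051457535400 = 3344603.92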